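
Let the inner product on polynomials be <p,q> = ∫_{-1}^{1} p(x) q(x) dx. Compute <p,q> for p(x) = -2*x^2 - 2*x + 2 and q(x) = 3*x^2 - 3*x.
<p,q> = 28/5

Expand the product: p(x)·q(x) = -6*x^4 + 12*x^2 - 6*x.
∫_{-1}^{1} of each monomial x^k gives [2/(k+1) if k even, 0 if k odd]. Integrating term-by-term (or equivalently evaluating the antiderivative F(x) = -6*x^5/5 + 4*x^3 - 3*x^2 at the endpoints):
  F(1) − F(−1) = -1/5 − (-29/5) = 28/5.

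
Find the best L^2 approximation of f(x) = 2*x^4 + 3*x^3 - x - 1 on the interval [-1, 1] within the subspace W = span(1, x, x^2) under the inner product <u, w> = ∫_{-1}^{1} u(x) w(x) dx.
g(x) = 12*x^2/7 + 4*x/5 - 41/35

The best approximation g ∈ W is the orthogonal projection of f onto W. Writing g = a_0 + a_1 x + a_2 x^2, the coefficients solve the normal equations G · a = b where
  G_{ij} = <φ_i, φ_j> and b_i = <f, φ_i>, with φ_0 = 1, φ_1 = x, φ_2 = x^2.
G =
  [2, 0, 2/3]
  [0, 2/3, 0]
  [2/3, 0, 2/5],
b = (-6/5, 8/15, -2/21).
Solving gives a_0 = -41/35, a_1 = 4/5, a_2 = 12/7, so
  g(x) = 12*x^2/7 + 4*x/5 - 41/35.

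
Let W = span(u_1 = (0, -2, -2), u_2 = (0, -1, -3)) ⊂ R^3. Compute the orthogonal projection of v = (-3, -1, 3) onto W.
proj_W(v) = (0, -1, 3)

Set up U = [u_1 | ... | u_2] ∈ R^(3×2). The projector onto W = col(U) is P = U (U^T U)^(-1) U^T.
Compute U^T U =
  [8, 8]
  [8, 10],
and U^T v = (-4, -8).
Solve U^T U · c = U^T v for the coefficients: c = (3/2, -2). The projection is proj_W(v) = U c.
Check: (v - proj_W(v)) · u_1 = 0  (should be 0).
Check: (v - proj_W(v)) · u_2 = 0  (should be 0).
Result: proj_W(v) = (0, -1, 3).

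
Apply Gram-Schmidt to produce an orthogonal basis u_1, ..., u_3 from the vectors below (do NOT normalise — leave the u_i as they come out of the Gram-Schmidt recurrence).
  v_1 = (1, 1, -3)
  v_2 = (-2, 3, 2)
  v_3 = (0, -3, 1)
Orthogonal basis:
  u_1 = (1, 1, -3)
  u_2 = (-17/11, 38/11, 7/11)
  u_3 = (-77/162, -14/81, -35/162)

Apply the Gram-Schmidt recurrence
  u_1 = v_1
  u_i = v_i − Σ_{j<i} ((v_i · u_j) / (u_j · u_j)) · u_j.

Step by step this gives:
  u_1 = (1, 1, -3)
  u_2 = (-17/11, 38/11, 7/11)
  u_3 = (-77/162, -14/81, -35/162)

Orthogonality check:
  u_2 · u_1 = 0 (should be 0)
  u_3 · u_1 = 0 (should be 0)
  u_3 · u_2 = 0 (should be 0)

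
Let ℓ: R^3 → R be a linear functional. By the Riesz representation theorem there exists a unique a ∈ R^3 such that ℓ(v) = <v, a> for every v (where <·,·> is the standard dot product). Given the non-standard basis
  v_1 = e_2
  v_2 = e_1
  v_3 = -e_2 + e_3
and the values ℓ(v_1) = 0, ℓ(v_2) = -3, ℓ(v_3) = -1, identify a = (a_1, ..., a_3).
a = (-3, 0, -1)

Write a = (a_1, ..., a_3) in the standard basis. For each basis vector v_i, ℓ(v_i) = <v_i, a> is a linear equation in the a_j's. Collect the n equations into a matrix system V a = ℓ, where row i of V is v_i (expressed in the standard basis). Since V is invertible (lower-triangular with 1s on the diagonal, up to permutation), solve by back-substitution:
  V =
[[0, 1, 0],
 [1, 0, 0],
 [0, -1, 1]]
  V a = (0, -3, -1)
Solving gives a = (-3, 0, -1).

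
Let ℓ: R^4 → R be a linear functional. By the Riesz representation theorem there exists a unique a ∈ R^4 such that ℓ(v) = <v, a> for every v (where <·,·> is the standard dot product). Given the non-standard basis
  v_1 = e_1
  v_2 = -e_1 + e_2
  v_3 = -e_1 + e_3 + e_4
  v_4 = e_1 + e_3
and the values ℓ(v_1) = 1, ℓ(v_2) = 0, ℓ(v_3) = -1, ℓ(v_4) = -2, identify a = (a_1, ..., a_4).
a = (1, 1, -3, 3)

Write a = (a_1, ..., a_4) in the standard basis. For each basis vector v_i, ℓ(v_i) = <v_i, a> is a linear equation in the a_j's. Collect the n equations into a matrix system V a = ℓ, where row i of V is v_i (expressed in the standard basis). Since V is invertible (lower-triangular with 1s on the diagonal, up to permutation), solve by back-substitution:
  V =
[[1, 0, 0, 0],
 [-1, 1, 0, 0],
 [-1, 0, 1, 1],
 [1, 0, 1, 0]]
  V a = (1, 0, -1, -2)
Solving gives a = (1, 1, -3, 3).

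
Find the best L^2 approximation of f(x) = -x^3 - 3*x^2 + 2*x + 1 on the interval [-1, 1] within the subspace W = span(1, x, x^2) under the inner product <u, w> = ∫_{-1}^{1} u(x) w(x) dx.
g(x) = -3*x^2 + 7*x/5 + 1

The best approximation g ∈ W is the orthogonal projection of f onto W. Writing g = a_0 + a_1 x + a_2 x^2, the coefficients solve the normal equations G · a = b where
  G_{ij} = <φ_i, φ_j> and b_i = <f, φ_i>, with φ_0 = 1, φ_1 = x, φ_2 = x^2.
G =
  [2, 0, 2/3]
  [0, 2/3, 0]
  [2/3, 0, 2/5],
b = (0, 14/15, -8/15).
Solving gives a_0 = 1, a_1 = 7/5, a_2 = -3, so
  g(x) = -3*x^2 + 7*x/5 + 1.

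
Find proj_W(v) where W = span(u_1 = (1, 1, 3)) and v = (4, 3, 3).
proj_W(v) = (16/11, 16/11, 48/11)

Set up U = [u_1 | ... | u_1] ∈ R^(3×1). The projector onto W = col(U) is P = U (U^T U)^(-1) U^T.
Compute U^T U =
  [11],
and U^T v = (16).
Solve U^T U · c = U^T v for the coefficients: c = (16/11). The projection is proj_W(v) = U c.
Check: (v - proj_W(v)) · u_1 = 0  (should be 0).
Result: proj_W(v) = (16/11, 16/11, 48/11).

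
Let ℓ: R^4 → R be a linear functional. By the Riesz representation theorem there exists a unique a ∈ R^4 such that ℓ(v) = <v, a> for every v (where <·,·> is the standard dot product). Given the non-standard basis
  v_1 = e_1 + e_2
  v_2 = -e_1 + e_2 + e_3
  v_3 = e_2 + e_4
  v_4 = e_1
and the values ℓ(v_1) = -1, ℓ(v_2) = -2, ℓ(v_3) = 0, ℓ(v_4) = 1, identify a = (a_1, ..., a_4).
a = (1, -2, 1, 2)

Write a = (a_1, ..., a_4) in the standard basis. For each basis vector v_i, ℓ(v_i) = <v_i, a> is a linear equation in the a_j's. Collect the n equations into a matrix system V a = ℓ, where row i of V is v_i (expressed in the standard basis). Since V is invertible (lower-triangular with 1s on the diagonal, up to permutation), solve by back-substitution:
  V =
[[1, 1, 0, 0],
 [-1, 1, 1, 0],
 [0, 1, 0, 1],
 [1, 0, 0, 0]]
  V a = (-1, -2, 0, 1)
Solving gives a = (1, -2, 1, 2).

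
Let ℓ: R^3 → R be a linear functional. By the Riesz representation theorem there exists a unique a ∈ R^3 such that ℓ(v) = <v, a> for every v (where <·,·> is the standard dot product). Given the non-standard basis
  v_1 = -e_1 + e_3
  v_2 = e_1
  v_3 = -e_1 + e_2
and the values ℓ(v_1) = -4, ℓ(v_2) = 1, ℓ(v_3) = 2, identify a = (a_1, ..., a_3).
a = (1, 3, -3)

Write a = (a_1, ..., a_3) in the standard basis. For each basis vector v_i, ℓ(v_i) = <v_i, a> is a linear equation in the a_j's. Collect the n equations into a matrix system V a = ℓ, where row i of V is v_i (expressed in the standard basis). Since V is invertible (lower-triangular with 1s on the diagonal, up to permutation), solve by back-substitution:
  V =
[[-1, 0, 1],
 [1, 0, 0],
 [-1, 1, 0]]
  V a = (-4, 1, 2)
Solving gives a = (1, 3, -3).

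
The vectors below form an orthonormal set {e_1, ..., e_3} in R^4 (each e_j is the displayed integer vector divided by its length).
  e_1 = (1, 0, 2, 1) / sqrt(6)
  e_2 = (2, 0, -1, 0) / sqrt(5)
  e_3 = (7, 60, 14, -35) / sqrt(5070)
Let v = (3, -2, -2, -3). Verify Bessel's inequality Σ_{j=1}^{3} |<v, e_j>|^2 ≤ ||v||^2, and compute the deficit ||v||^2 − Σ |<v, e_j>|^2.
Σ |<v, e_j>|^2 = 2630/169; ||v||^2 = 26; deficit = 1764/169

Write each e_j = u_j / sqrt(<u_j, u_j>) where u_j is the displayed integer vector. Then <v, e_j> = <v, u_j> / sqrt(<u_j, u_j>), so |<v, e_j>|^2 = <v, u_j>^2 / <u_j, u_j>.
Coefficients: <v, e_1> = -4/sqrt(6), <v, e_2> = 8/sqrt(5), <v, e_3> = -22/sqrt(5070).
Square and sum: Σ |<v, e_j>|^2 = 2630/169.
Compute ||v||^2 = v·v = 26.
Deficit = 26 − 2630/169 = 1764/169 ≥ 0, confirming Bessel's inequality. (The deficit equals ||v − Σ <v,e_j> e_j||^2, the squared distance from v to span{e_j}.)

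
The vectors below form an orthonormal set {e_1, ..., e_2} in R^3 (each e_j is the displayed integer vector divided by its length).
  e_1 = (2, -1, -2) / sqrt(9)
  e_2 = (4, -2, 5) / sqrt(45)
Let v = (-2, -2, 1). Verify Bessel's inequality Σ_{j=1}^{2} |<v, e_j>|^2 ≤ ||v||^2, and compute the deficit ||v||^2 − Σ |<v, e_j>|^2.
Σ |<v, e_j>|^2 = 9/5; ||v||^2 = 9; deficit = 36/5

Write each e_j = u_j / sqrt(<u_j, u_j>) where u_j is the displayed integer vector. Then <v, e_j> = <v, u_j> / sqrt(<u_j, u_j>), so |<v, e_j>|^2 = <v, u_j>^2 / <u_j, u_j>.
Coefficients: <v, e_1> = -4/sqrt(9), <v, e_2> = 1/sqrt(45).
Square and sum: Σ |<v, e_j>|^2 = 9/5.
Compute ||v||^2 = v·v = 9.
Deficit = 9 − 9/5 = 36/5 ≥ 0, confirming Bessel's inequality. (The deficit equals ||v − Σ <v,e_j> e_j||^2, the squared distance from v to span{e_j}.)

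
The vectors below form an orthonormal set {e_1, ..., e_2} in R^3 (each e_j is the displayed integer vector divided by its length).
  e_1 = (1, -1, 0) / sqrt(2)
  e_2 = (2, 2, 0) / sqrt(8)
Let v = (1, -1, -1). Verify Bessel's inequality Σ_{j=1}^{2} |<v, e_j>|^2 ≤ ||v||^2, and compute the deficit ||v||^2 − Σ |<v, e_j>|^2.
Σ |<v, e_j>|^2 = 2; ||v||^2 = 3; deficit = 1

Write each e_j = u_j / sqrt(<u_j, u_j>) where u_j is the displayed integer vector. Then <v, e_j> = <v, u_j> / sqrt(<u_j, u_j>), so |<v, e_j>|^2 = <v, u_j>^2 / <u_j, u_j>.
Coefficients: <v, e_1> = 2/sqrt(2), <v, e_2> = 0/sqrt(8).
Square and sum: Σ |<v, e_j>|^2 = 2.
Compute ||v||^2 = v·v = 3.
Deficit = 3 − 2 = 1 ≥ 0, confirming Bessel's inequality. (The deficit equals ||v − Σ <v,e_j> e_j||^2, the squared distance from v to span{e_j}.)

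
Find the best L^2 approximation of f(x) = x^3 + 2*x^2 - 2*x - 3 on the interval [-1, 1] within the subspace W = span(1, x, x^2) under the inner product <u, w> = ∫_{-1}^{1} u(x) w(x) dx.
g(x) = 2*x^2 - 7*x/5 - 3

The best approximation g ∈ W is the orthogonal projection of f onto W. Writing g = a_0 + a_1 x + a_2 x^2, the coefficients solve the normal equations G · a = b where
  G_{ij} = <φ_i, φ_j> and b_i = <f, φ_i>, with φ_0 = 1, φ_1 = x, φ_2 = x^2.
G =
  [2, 0, 2/3]
  [0, 2/3, 0]
  [2/3, 0, 2/5],
b = (-14/3, -14/15, -6/5).
Solving gives a_0 = -3, a_1 = -7/5, a_2 = 2, so
  g(x) = 2*x^2 - 7*x/5 - 3.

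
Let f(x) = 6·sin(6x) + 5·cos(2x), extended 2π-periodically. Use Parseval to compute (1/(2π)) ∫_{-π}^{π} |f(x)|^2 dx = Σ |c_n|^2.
Σ |c_n|^2 = 61/2

Expand |f|^2 and use orthogonality of {sin(nx), cos(mx)} on [-π, π]:
  ∫_{-π}^{π} sin(nx)^2 dx = π, ∫ cos(mx)^2 dx = π, and cross terms integrate to 0.
So ∫_{-π}^{π} f(x)^2 dx = 6^2 · π + 5^2 · π = (36 + 25)π.
Divide by 2π: (36 + 25)/2 = 61/2.
By Parseval, this equals Σ |c_n|^2.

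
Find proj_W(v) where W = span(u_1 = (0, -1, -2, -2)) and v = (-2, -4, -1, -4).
proj_W(v) = (0, -14/9, -28/9, -28/9)

Set up U = [u_1 | ... | u_1] ∈ R^(4×1). The projector onto W = col(U) is P = U (U^T U)^(-1) U^T.
Compute U^T U =
  [9],
and U^T v = (14).
Solve U^T U · c = U^T v for the coefficients: c = (14/9). The projection is proj_W(v) = U c.
Check: (v - proj_W(v)) · u_1 = 0  (should be 0).
Result: proj_W(v) = (0, -14/9, -28/9, -28/9).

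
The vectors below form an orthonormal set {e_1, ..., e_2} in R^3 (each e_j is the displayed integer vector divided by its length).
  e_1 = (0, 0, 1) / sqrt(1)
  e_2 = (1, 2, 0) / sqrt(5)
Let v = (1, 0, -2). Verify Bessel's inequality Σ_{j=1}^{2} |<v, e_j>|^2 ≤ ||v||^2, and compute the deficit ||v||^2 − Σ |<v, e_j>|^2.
Σ |<v, e_j>|^2 = 21/5; ||v||^2 = 5; deficit = 4/5

Write each e_j = u_j / sqrt(<u_j, u_j>) where u_j is the displayed integer vector. Then <v, e_j> = <v, u_j> / sqrt(<u_j, u_j>), so |<v, e_j>|^2 = <v, u_j>^2 / <u_j, u_j>.
Coefficients: <v, e_1> = -2/sqrt(1), <v, e_2> = 1/sqrt(5).
Square and sum: Σ |<v, e_j>|^2 = 21/5.
Compute ||v||^2 = v·v = 5.
Deficit = 5 − 21/5 = 4/5 ≥ 0, confirming Bessel's inequality. (The deficit equals ||v − Σ <v,e_j> e_j||^2, the squared distance from v to span{e_j}.)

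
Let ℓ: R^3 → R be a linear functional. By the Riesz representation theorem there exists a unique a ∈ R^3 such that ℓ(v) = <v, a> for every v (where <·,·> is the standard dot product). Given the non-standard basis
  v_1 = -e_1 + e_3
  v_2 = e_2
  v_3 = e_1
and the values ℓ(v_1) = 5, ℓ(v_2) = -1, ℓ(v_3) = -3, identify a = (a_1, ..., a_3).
a = (-3, -1, 2)

Write a = (a_1, ..., a_3) in the standard basis. For each basis vector v_i, ℓ(v_i) = <v_i, a> is a linear equation in the a_j's. Collect the n equations into a matrix system V a = ℓ, where row i of V is v_i (expressed in the standard basis). Since V is invertible (lower-triangular with 1s on the diagonal, up to permutation), solve by back-substitution:
  V =
[[-1, 0, 1],
 [0, 1, 0],
 [1, 0, 0]]
  V a = (5, -1, -3)
Solving gives a = (-3, -1, 2).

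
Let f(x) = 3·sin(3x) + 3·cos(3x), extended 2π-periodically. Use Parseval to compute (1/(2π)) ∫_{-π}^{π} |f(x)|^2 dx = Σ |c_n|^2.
Σ |c_n|^2 = 9

Expand |f|^2 and use orthogonality of {sin(nx), cos(mx)} on [-π, π]:
  ∫_{-π}^{π} sin(nx)^2 dx = π, ∫ cos(mx)^2 dx = π, and cross terms integrate to 0.
So ∫_{-π}^{π} f(x)^2 dx = 3^2 · π + 3^2 · π = (9 + 9)π.
Divide by 2π: (9 + 9)/2 = 9.
By Parseval, this equals Σ |c_n|^2.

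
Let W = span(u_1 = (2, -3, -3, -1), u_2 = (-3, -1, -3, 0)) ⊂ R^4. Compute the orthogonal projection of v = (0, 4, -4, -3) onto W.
proj_W(v) = (-480/401, -193/401, -525/401, -9/401)

Set up U = [u_1 | ... | u_2] ∈ R^(4×2). The projector onto W = col(U) is P = U (U^T U)^(-1) U^T.
Compute U^T U =
  [23, 6]
  [6, 19],
and U^T v = (3, 8).
Solve U^T U · c = U^T v for the coefficients: c = (9/401, 166/401). The projection is proj_W(v) = U c.
Check: (v - proj_W(v)) · u_1 = 0  (should be 0).
Check: (v - proj_W(v)) · u_2 = 0  (should be 0).
Result: proj_W(v) = (-480/401, -193/401, -525/401, -9/401).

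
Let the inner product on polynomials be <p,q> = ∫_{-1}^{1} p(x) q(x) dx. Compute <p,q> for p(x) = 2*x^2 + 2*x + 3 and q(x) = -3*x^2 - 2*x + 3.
<p,q> = 164/15

Expand the product: p(x)·q(x) = -6*x^4 - 10*x^3 - 7*x^2 + 9.
∫_{-1}^{1} of each monomial x^k gives [2/(k+1) if k even, 0 if k odd]. Integrating term-by-term (or equivalently evaluating the antiderivative F(x) = -6*x^5/5 - 5*x^4/2 - 7*x^3/3 + 9*x at the endpoints):
  F(1) − F(−1) = 89/30 − (-239/30) = 164/15.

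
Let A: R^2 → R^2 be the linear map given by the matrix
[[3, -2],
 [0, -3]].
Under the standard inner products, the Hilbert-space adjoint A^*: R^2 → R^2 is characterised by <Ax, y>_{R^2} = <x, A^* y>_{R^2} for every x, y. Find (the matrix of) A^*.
A^* = A^T =
[[3, 0],
 [-2, -3]]

For real matrices with standard dot products, the defining identity <Ax, y> = <x, A^* y> gives (Ax)^T y = x^T (A^*) y, i.e. x^T A^T y = x^T (A^*) y. Since this holds for all x, y, we must have A^* = A^T. Therefore
A^* =
[[3, 0],
 [-2, -3]].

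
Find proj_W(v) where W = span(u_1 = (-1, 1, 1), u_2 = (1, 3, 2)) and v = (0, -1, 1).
proj_W(v) = (-7/26, -5/26, -1/13)

Set up U = [u_1 | ... | u_2] ∈ R^(3×2). The projector onto W = col(U) is P = U (U^T U)^(-1) U^T.
Compute U^T U =
  [3, 4]
  [4, 14],
and U^T v = (0, -1).
Solve U^T U · c = U^T v for the coefficients: c = (2/13, -3/26). The projection is proj_W(v) = U c.
Check: (v - proj_W(v)) · u_1 = 0  (should be 0).
Check: (v - proj_W(v)) · u_2 = 0  (should be 0).
Result: proj_W(v) = (-7/26, -5/26, -1/13).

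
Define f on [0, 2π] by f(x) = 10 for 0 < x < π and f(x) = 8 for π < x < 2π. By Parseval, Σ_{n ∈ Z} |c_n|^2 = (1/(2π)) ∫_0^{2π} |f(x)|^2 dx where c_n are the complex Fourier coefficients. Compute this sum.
Σ |c_n|^2 = 82

Parseval equates the L^2 energy of f (normalised by 1/(2π)) with the ℓ^2 sum of its Fourier coefficients: (1/(2π)) ∫_0^{2π} |f|^2 = Σ |c_n|^2.
Compute the left side: (1/(2π)) [∫_0^π 10^2 dx + ∫_π^{2π} 8^2 dx] = (1/(2π)) · (100π + 64π) = (100 + 64)/2 = 82.
So Σ_{n ∈ Z} |c_n|^2 = 82.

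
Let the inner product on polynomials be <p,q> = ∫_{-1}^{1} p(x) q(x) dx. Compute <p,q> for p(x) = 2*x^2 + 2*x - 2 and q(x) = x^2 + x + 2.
<p,q> = -68/15

Expand the product: p(x)·q(x) = 2*x^4 + 4*x^3 + 4*x^2 + 2*x - 4.
∫_{-1}^{1} of each monomial x^k gives [2/(k+1) if k even, 0 if k odd]. Integrating term-by-term (or equivalently evaluating the antiderivative F(x) = 2*x^5/5 + x^4 + 4*x^3/3 + x^2 - 4*x at the endpoints):
  F(1) − F(−1) = -4/15 − (64/15) = -68/15.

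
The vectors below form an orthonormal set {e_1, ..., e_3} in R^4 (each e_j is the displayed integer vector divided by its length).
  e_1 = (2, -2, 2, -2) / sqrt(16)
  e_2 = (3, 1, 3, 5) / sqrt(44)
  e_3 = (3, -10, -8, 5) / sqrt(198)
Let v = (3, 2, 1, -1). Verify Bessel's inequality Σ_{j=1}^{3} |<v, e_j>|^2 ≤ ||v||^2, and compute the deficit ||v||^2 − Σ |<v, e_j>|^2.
Σ |<v, e_j>|^2 = 7; ||v||^2 = 15; deficit = 8

Write each e_j = u_j / sqrt(<u_j, u_j>) where u_j is the displayed integer vector. Then <v, e_j> = <v, u_j> / sqrt(<u_j, u_j>), so |<v, e_j>|^2 = <v, u_j>^2 / <u_j, u_j>.
Coefficients: <v, e_1> = 6/sqrt(16), <v, e_2> = 9/sqrt(44), <v, e_3> = -24/sqrt(198).
Square and sum: Σ |<v, e_j>|^2 = 7.
Compute ||v||^2 = v·v = 15.
Deficit = 15 − 7 = 8 ≥ 0, confirming Bessel's inequality. (The deficit equals ||v − Σ <v,e_j> e_j||^2, the squared distance from v to span{e_j}.)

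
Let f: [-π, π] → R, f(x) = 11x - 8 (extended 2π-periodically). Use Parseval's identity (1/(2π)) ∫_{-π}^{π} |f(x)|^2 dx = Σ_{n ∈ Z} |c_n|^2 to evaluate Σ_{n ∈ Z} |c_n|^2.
Σ |c_n|^2 = 121π^2/3 + 64

Expand and integrate term by term over [-π, π]:
  ∫ (11x)^2 dx = 121·(2π^3/3); ∫ 2·11·(-8)·x dx = 0 (odd integrand); ∫ (-8)^2 dx = 64·2π.
So (1/(2π)) ∫_{-π}^{π} (11x - 8)^2 dx = 121π^2/3 + 64 = 121π^2/3 + 64.
Parseval ⇒ Σ |c_n|^2 = 121π^2/3 + 64.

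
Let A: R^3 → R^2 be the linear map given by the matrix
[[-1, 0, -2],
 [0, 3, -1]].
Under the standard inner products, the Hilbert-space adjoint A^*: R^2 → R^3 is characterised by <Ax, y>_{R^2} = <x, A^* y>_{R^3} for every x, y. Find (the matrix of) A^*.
A^* = A^T =
[[-1, 0],
 [0, 3],
 [-2, -1]]

For real matrices with standard dot products, the defining identity <Ax, y> = <x, A^* y> gives (Ax)^T y = x^T (A^*) y, i.e. x^T A^T y = x^T (A^*) y. Since this holds for all x, y, we must have A^* = A^T. Therefore
A^* =
[[-1, 0],
 [0, 3],
 [-2, -1]].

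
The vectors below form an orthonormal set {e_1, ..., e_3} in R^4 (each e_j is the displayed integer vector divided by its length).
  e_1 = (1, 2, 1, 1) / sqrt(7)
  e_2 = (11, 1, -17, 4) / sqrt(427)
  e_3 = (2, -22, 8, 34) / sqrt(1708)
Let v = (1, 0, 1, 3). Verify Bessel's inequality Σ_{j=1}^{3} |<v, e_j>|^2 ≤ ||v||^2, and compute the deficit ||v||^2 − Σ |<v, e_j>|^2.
Σ |<v, e_j>|^2 = 11; ||v||^2 = 11; deficit = 0

Write each e_j = u_j / sqrt(<u_j, u_j>) where u_j is the displayed integer vector. Then <v, e_j> = <v, u_j> / sqrt(<u_j, u_j>), so |<v, e_j>|^2 = <v, u_j>^2 / <u_j, u_j>.
Coefficients: <v, e_1> = 5/sqrt(7), <v, e_2> = 6/sqrt(427), <v, e_3> = 112/sqrt(1708).
Square and sum: Σ |<v, e_j>|^2 = 11.
Compute ||v||^2 = v·v = 11.
Deficit = 11 − 11 = 0 ≥ 0, confirming Bessel's inequality. (The deficit equals ||v − Σ <v,e_j> e_j||^2, the squared distance from v to span{e_j}.)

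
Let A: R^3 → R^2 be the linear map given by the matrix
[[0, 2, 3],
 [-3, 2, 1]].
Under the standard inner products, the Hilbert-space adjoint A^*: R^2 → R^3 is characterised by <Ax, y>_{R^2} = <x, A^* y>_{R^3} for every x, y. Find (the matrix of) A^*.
A^* = A^T =
[[0, -3],
 [2, 2],
 [3, 1]]

For real matrices with standard dot products, the defining identity <Ax, y> = <x, A^* y> gives (Ax)^T y = x^T (A^*) y, i.e. x^T A^T y = x^T (A^*) y. Since this holds for all x, y, we must have A^* = A^T. Therefore
A^* =
[[0, -3],
 [2, 2],
 [3, 1]].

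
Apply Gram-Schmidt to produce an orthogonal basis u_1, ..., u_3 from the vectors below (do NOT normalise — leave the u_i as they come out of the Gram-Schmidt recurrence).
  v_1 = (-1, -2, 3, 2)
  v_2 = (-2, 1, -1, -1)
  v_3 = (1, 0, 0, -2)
Orthogonal basis:
  u_1 = (-1, -2, 3, 2)
  u_2 = (-41/18, 4/9, -1/6, -4/9)
  u_3 = (16/101, -45/101, 80/101, -157/101)

Apply the Gram-Schmidt recurrence
  u_1 = v_1
  u_i = v_i − Σ_{j<i} ((v_i · u_j) / (u_j · u_j)) · u_j.

Step by step this gives:
  u_1 = (-1, -2, 3, 2)
  u_2 = (-41/18, 4/9, -1/6, -4/9)
  u_3 = (16/101, -45/101, 80/101, -157/101)

Orthogonality check:
  u_2 · u_1 = 0 (should be 0)
  u_3 · u_1 = 0 (should be 0)
  u_3 · u_2 = 0 (should be 0)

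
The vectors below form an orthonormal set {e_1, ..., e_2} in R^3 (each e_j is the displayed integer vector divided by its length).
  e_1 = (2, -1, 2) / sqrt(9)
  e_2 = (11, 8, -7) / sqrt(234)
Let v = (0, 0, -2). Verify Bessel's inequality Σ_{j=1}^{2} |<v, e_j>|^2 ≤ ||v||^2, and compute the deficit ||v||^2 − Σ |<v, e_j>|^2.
Σ |<v, e_j>|^2 = 34/13; ||v||^2 = 4; deficit = 18/13

Write each e_j = u_j / sqrt(<u_j, u_j>) where u_j is the displayed integer vector. Then <v, e_j> = <v, u_j> / sqrt(<u_j, u_j>), so |<v, e_j>|^2 = <v, u_j>^2 / <u_j, u_j>.
Coefficients: <v, e_1> = -4/sqrt(9), <v, e_2> = 14/sqrt(234).
Square and sum: Σ |<v, e_j>|^2 = 34/13.
Compute ||v||^2 = v·v = 4.
Deficit = 4 − 34/13 = 18/13 ≥ 0, confirming Bessel's inequality. (The deficit equals ||v − Σ <v,e_j> e_j||^2, the squared distance from v to span{e_j}.)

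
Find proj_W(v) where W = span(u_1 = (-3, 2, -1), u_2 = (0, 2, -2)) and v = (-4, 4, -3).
proj_W(v) = (-75/19, 79/19, -54/19)

Set up U = [u_1 | ... | u_2] ∈ R^(3×2). The projector onto W = col(U) is P = U (U^T U)^(-1) U^T.
Compute U^T U =
  [14, 6]
  [6, 8],
and U^T v = (23, 14).
Solve U^T U · c = U^T v for the coefficients: c = (25/19, 29/38). The projection is proj_W(v) = U c.
Check: (v - proj_W(v)) · u_1 = 0  (should be 0).
Check: (v - proj_W(v)) · u_2 = 0  (should be 0).
Result: proj_W(v) = (-75/19, 79/19, -54/19).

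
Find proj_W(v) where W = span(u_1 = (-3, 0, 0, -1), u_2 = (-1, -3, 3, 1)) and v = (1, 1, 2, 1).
proj_W(v) = (55/49, -57/98, 57/98, 31/49)

Set up U = [u_1 | ... | u_2] ∈ R^(4×2). The projector onto W = col(U) is P = U (U^T U)^(-1) U^T.
Compute U^T U =
  [10, 2]
  [2, 20],
and U^T v = (-4, 3).
Solve U^T U · c = U^T v for the coefficients: c = (-43/98, 19/98). The projection is proj_W(v) = U c.
Check: (v - proj_W(v)) · u_1 = 0  (should be 0).
Check: (v - proj_W(v)) · u_2 = 0  (should be 0).
Result: proj_W(v) = (55/49, -57/98, 57/98, 31/49).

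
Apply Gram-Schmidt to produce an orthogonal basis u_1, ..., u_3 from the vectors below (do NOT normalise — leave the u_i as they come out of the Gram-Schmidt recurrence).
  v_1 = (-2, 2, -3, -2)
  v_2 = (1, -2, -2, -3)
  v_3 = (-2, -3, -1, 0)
Orthogonal basis:
  u_1 = (-2, 2, -3, -2)
  u_2 = (11/7, -18/7, -8/7, -17/7)
  u_3 = (-140/57, -125/57, -26/57, 18/19)

Apply the Gram-Schmidt recurrence
  u_1 = v_1
  u_i = v_i − Σ_{j<i} ((v_i · u_j) / (u_j · u_j)) · u_j.

Step by step this gives:
  u_1 = (-2, 2, -3, -2)
  u_2 = (11/7, -18/7, -8/7, -17/7)
  u_3 = (-140/57, -125/57, -26/57, 18/19)

Orthogonality check:
  u_2 · u_1 = 0 (should be 0)
  u_3 · u_1 = 0 (should be 0)
  u_3 · u_2 = 0 (should be 0)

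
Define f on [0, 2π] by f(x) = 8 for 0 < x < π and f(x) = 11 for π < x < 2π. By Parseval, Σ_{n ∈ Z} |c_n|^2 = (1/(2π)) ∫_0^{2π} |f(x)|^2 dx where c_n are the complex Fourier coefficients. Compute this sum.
Σ |c_n|^2 = 185/2

Parseval equates the L^2 energy of f (normalised by 1/(2π)) with the ℓ^2 sum of its Fourier coefficients: (1/(2π)) ∫_0^{2π} |f|^2 = Σ |c_n|^2.
Compute the left side: (1/(2π)) [∫_0^π 8^2 dx + ∫_π^{2π} 11^2 dx] = (1/(2π)) · (64π + 121π) = (64 + 121)/2 = 185/2.
So Σ_{n ∈ Z} |c_n|^2 = 185/2.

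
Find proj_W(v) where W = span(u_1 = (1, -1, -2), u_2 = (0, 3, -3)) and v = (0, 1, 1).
proj_W(v) = (-6/11, 9/11, 9/11)

Set up U = [u_1 | ... | u_2] ∈ R^(3×2). The projector onto W = col(U) is P = U (U^T U)^(-1) U^T.
Compute U^T U =
  [6, 3]
  [3, 18],
and U^T v = (-3, 0).
Solve U^T U · c = U^T v for the coefficients: c = (-6/11, 1/11). The projection is proj_W(v) = U c.
Check: (v - proj_W(v)) · u_1 = 0  (should be 0).
Check: (v - proj_W(v)) · u_2 = 0  (should be 0).
Result: proj_W(v) = (-6/11, 9/11, 9/11).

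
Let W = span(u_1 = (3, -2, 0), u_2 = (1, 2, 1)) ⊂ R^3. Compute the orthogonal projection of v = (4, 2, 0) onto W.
proj_W(v) = (40/11, 16/11, 16/11)

Set up U = [u_1 | ... | u_2] ∈ R^(3×2). The projector onto W = col(U) is P = U (U^T U)^(-1) U^T.
Compute U^T U =
  [13, -1]
  [-1, 6],
and U^T v = (8, 8).
Solve U^T U · c = U^T v for the coefficients: c = (8/11, 16/11). The projection is proj_W(v) = U c.
Check: (v - proj_W(v)) · u_1 = 0  (should be 0).
Check: (v - proj_W(v)) · u_2 = 0  (should be 0).
Result: proj_W(v) = (40/11, 16/11, 16/11).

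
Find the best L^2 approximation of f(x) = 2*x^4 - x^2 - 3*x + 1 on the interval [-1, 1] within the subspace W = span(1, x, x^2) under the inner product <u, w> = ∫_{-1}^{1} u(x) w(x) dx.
g(x) = 5*x^2/7 - 3*x + 29/35

The best approximation g ∈ W is the orthogonal projection of f onto W. Writing g = a_0 + a_1 x + a_2 x^2, the coefficients solve the normal equations G · a = b where
  G_{ij} = <φ_i, φ_j> and b_i = <f, φ_i>, with φ_0 = 1, φ_1 = x, φ_2 = x^2.
G =
  [2, 0, 2/3]
  [0, 2/3, 0]
  [2/3, 0, 2/5],
b = (32/15, -2, 88/105).
Solving gives a_0 = 29/35, a_1 = -3, a_2 = 5/7, so
  g(x) = 5*x^2/7 - 3*x + 29/35.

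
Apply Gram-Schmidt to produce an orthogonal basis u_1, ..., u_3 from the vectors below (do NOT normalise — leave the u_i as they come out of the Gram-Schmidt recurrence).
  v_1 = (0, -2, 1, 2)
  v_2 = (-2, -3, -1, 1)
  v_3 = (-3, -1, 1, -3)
Orthogonal basis:
  u_1 = (0, -2, 1, 2)
  u_2 = (-2, -13/9, -16/9, -5/9)
  u_3 = (-63/43, -24/43, 116/43, -82/43)

Apply the Gram-Schmidt recurrence
  u_1 = v_1
  u_i = v_i − Σ_{j<i} ((v_i · u_j) / (u_j · u_j)) · u_j.

Step by step this gives:
  u_1 = (0, -2, 1, 2)
  u_2 = (-2, -13/9, -16/9, -5/9)
  u_3 = (-63/43, -24/43, 116/43, -82/43)

Orthogonality check:
  u_2 · u_1 = 0 (should be 0)
  u_3 · u_1 = 0 (should be 0)
  u_3 · u_2 = 0 (should be 0)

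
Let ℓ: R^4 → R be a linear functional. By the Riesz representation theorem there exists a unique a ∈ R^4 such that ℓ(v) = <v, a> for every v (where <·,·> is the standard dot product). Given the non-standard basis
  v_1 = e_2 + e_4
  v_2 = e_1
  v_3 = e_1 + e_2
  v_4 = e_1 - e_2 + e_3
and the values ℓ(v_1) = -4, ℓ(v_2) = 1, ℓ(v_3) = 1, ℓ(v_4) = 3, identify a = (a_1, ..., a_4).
a = (1, 0, 2, -4)

Write a = (a_1, ..., a_4) in the standard basis. For each basis vector v_i, ℓ(v_i) = <v_i, a> is a linear equation in the a_j's. Collect the n equations into a matrix system V a = ℓ, where row i of V is v_i (expressed in the standard basis). Since V is invertible (lower-triangular with 1s on the diagonal, up to permutation), solve by back-substitution:
  V =
[[0, 1, 0, 1],
 [1, 0, 0, 0],
 [1, 1, 0, 0],
 [1, -1, 1, 0]]
  V a = (-4, 1, 1, 3)
Solving gives a = (1, 0, 2, -4).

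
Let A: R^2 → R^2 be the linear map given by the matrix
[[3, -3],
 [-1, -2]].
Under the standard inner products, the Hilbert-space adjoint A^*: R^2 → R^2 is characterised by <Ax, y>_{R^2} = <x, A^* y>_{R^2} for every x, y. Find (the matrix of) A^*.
A^* = A^T =
[[3, -1],
 [-3, -2]]

For real matrices with standard dot products, the defining identity <Ax, y> = <x, A^* y> gives (Ax)^T y = x^T (A^*) y, i.e. x^T A^T y = x^T (A^*) y. Since this holds for all x, y, we must have A^* = A^T. Therefore
A^* =
[[3, -1],
 [-3, -2]].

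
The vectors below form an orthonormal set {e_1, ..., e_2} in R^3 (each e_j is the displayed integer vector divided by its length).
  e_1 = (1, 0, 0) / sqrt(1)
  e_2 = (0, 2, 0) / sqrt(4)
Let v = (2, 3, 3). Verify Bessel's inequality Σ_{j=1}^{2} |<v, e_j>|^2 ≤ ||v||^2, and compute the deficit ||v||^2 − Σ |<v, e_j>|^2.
Σ |<v, e_j>|^2 = 13; ||v||^2 = 22; deficit = 9

Write each e_j = u_j / sqrt(<u_j, u_j>) where u_j is the displayed integer vector. Then <v, e_j> = <v, u_j> / sqrt(<u_j, u_j>), so |<v, e_j>|^2 = <v, u_j>^2 / <u_j, u_j>.
Coefficients: <v, e_1> = 2/sqrt(1), <v, e_2> = 6/sqrt(4).
Square and sum: Σ |<v, e_j>|^2 = 13.
Compute ||v||^2 = v·v = 22.
Deficit = 22 − 13 = 9 ≥ 0, confirming Bessel's inequality. (The deficit equals ||v − Σ <v,e_j> e_j||^2, the squared distance from v to span{e_j}.)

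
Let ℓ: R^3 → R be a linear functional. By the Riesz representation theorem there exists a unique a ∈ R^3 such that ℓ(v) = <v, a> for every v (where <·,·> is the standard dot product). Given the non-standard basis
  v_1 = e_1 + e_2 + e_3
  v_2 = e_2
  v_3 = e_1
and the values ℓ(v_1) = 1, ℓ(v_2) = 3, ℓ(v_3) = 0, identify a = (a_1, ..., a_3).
a = (0, 3, -2)

Write a = (a_1, ..., a_3) in the standard basis. For each basis vector v_i, ℓ(v_i) = <v_i, a> is a linear equation in the a_j's. Collect the n equations into a matrix system V a = ℓ, where row i of V is v_i (expressed in the standard basis). Since V is invertible (lower-triangular with 1s on the diagonal, up to permutation), solve by back-substitution:
  V =
[[1, 1, 1],
 [0, 1, 0],
 [1, 0, 0]]
  V a = (1, 3, 0)
Solving gives a = (0, 3, -2).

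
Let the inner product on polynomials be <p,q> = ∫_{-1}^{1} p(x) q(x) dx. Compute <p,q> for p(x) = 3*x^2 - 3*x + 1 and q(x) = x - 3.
<p,q> = -14

Expand the product: p(x)·q(x) = 3*x^3 - 12*x^2 + 10*x - 3.
∫_{-1}^{1} of each monomial x^k gives [2/(k+1) if k even, 0 if k odd]. Integrating term-by-term (or equivalently evaluating the antiderivative F(x) = 3*x^4/4 - 4*x^3 + 5*x^2 - 3*x at the endpoints):
  F(1) − F(−1) = -5/4 − (51/4) = -14.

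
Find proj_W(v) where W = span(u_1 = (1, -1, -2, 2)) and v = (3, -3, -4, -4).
proj_W(v) = (3/5, -3/5, -6/5, 6/5)

Set up U = [u_1 | ... | u_1] ∈ R^(4×1). The projector onto W = col(U) is P = U (U^T U)^(-1) U^T.
Compute U^T U =
  [10],
and U^T v = (6).
Solve U^T U · c = U^T v for the coefficients: c = (3/5). The projection is proj_W(v) = U c.
Check: (v - proj_W(v)) · u_1 = 0  (should be 0).
Result: proj_W(v) = (3/5, -3/5, -6/5, 6/5).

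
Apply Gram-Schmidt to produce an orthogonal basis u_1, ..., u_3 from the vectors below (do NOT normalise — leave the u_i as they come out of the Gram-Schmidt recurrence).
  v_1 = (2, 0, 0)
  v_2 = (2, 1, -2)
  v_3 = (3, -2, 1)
Orthogonal basis:
  u_1 = (2, 0, 0)
  u_2 = (0, 1, -2)
  u_3 = (0, -6/5, -3/5)

Apply the Gram-Schmidt recurrence
  u_1 = v_1
  u_i = v_i − Σ_{j<i} ((v_i · u_j) / (u_j · u_j)) · u_j.

Step by step this gives:
  u_1 = (2, 0, 0)
  u_2 = (0, 1, -2)
  u_3 = (0, -6/5, -3/5)

Orthogonality check:
  u_2 · u_1 = 0 (should be 0)
  u_3 · u_1 = 0 (should be 0)
  u_3 · u_2 = 0 (should be 0)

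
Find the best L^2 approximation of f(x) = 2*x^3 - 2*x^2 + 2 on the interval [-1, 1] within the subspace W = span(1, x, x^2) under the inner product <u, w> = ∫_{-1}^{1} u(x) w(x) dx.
g(x) = -2*x^2 + 6*x/5 + 2

The best approximation g ∈ W is the orthogonal projection of f onto W. Writing g = a_0 + a_1 x + a_2 x^2, the coefficients solve the normal equations G · a = b where
  G_{ij} = <φ_i, φ_j> and b_i = <f, φ_i>, with φ_0 = 1, φ_1 = x, φ_2 = x^2.
G =
  [2, 0, 2/3]
  [0, 2/3, 0]
  [2/3, 0, 2/5],
b = (8/3, 4/5, 8/15).
Solving gives a_0 = 2, a_1 = 6/5, a_2 = -2, so
  g(x) = -2*x^2 + 6*x/5 + 2.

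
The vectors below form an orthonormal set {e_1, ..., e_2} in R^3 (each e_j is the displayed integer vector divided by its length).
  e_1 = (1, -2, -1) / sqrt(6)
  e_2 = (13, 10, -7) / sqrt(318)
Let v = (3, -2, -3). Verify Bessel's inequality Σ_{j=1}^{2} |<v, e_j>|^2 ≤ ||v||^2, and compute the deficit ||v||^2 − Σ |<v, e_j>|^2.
Σ |<v, e_j>|^2 = 3125*2**(78/145)*3**(94/145)*5**(2/5)*7**(121/145)/4116; ||v||^2 = 22; deficit = 16/53

Write each e_j = u_j / sqrt(<u_j, u_j>) where u_j is the displayed integer vector. Then <v, e_j> = <v, u_j> / sqrt(<u_j, u_j>), so |<v, e_j>|^2 = <v, u_j>^2 / <u_j, u_j>.
Coefficients: <v, e_1> = 10/sqrt(6), <v, e_2> = 40/sqrt(318).
Square and sum: Σ |<v, e_j>|^2 = 3125*2**(78/145)*3**(94/145)*5**(2/5)*7**(121/145)/4116.
Compute ||v||^2 = v·v = 22.
Deficit = 22 − 3125*2**(78/145)*3**(94/145)*5**(2/5)*7**(121/145)/4116 = 16/53 ≥ 0, confirming Bessel's inequality. (The deficit equals ||v − Σ <v,e_j> e_j||^2, the squared distance from v to span{e_j}.)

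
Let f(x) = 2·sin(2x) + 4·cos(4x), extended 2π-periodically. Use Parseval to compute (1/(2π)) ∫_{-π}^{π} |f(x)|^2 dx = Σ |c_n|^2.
Σ |c_n|^2 = 10

Expand |f|^2 and use orthogonality of {sin(nx), cos(mx)} on [-π, π]:
  ∫_{-π}^{π} sin(nx)^2 dx = π, ∫ cos(mx)^2 dx = π, and cross terms integrate to 0.
So ∫_{-π}^{π} f(x)^2 dx = 2^2 · π + 4^2 · π = (4 + 16)π.
Divide by 2π: (4 + 16)/2 = 10.
By Parseval, this equals Σ |c_n|^2.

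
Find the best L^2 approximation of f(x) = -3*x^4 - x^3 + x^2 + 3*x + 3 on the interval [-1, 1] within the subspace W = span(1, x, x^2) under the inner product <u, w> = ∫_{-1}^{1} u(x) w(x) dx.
g(x) = -11*x^2/7 + 12*x/5 + 114/35

The best approximation g ∈ W is the orthogonal projection of f onto W. Writing g = a_0 + a_1 x + a_2 x^2, the coefficients solve the normal equations G · a = b where
  G_{ij} = <φ_i, φ_j> and b_i = <f, φ_i>, with φ_0 = 1, φ_1 = x, φ_2 = x^2.
G =
  [2, 0, 2/3]
  [0, 2/3, 0]
  [2/3, 0, 2/5],
b = (82/15, 8/5, 54/35).
Solving gives a_0 = 114/35, a_1 = 12/5, a_2 = -11/7, so
  g(x) = -11*x^2/7 + 12*x/5 + 114/35.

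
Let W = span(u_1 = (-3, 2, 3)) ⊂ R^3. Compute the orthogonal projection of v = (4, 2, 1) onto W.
proj_W(v) = (15/22, -5/11, -15/22)

Set up U = [u_1 | ... | u_1] ∈ R^(3×1). The projector onto W = col(U) is P = U (U^T U)^(-1) U^T.
Compute U^T U =
  [22],
and U^T v = (-5).
Solve U^T U · c = U^T v for the coefficients: c = (-5/22). The projection is proj_W(v) = U c.
Check: (v - proj_W(v)) · u_1 = 0  (should be 0).
Result: proj_W(v) = (15/22, -5/11, -15/22).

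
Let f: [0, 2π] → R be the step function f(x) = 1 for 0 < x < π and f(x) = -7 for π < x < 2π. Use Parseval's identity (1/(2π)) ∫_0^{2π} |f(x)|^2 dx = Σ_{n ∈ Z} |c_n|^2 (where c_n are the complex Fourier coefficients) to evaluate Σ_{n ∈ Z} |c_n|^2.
Σ |c_n|^2 = 25

Parseval equates the L^2 energy of f (normalised by 1/(2π)) with the ℓ^2 sum of its Fourier coefficients: (1/(2π)) ∫_0^{2π} |f|^2 = Σ |c_n|^2.
Compute the left side: (1/(2π)) [∫_0^π 1^2 dx + ∫_π^{2π} (-7)^2 dx] = (1/(2π)) · (1π + 49π) = (1 + 49)/2 = 25.
So Σ_{n ∈ Z} |c_n|^2 = 25.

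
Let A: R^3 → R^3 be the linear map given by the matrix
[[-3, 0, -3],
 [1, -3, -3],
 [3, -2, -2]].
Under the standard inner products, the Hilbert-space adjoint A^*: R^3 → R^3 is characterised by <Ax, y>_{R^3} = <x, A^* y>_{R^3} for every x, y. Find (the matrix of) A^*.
A^* = A^T =
[[-3, 1, 3],
 [0, -3, -2],
 [-3, -3, -2]]

For real matrices with standard dot products, the defining identity <Ax, y> = <x, A^* y> gives (Ax)^T y = x^T (A^*) y, i.e. x^T A^T y = x^T (A^*) y. Since this holds for all x, y, we must have A^* = A^T. Therefore
A^* =
[[-3, 1, 3],
 [0, -3, -2],
 [-3, -3, -2]].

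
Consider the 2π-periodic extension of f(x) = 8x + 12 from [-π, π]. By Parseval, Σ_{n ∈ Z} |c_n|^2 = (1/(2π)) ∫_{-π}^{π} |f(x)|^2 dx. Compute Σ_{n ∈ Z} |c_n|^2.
Σ |c_n|^2 = 64π^2/3 + 144

Expand and integrate term by term over [-π, π]:
  ∫ (8x)^2 dx = 64·(2π^3/3); ∫ 2·8·(12)·x dx = 0 (odd integrand); ∫ 12^2 dx = 144·2π.
So (1/(2π)) ∫_{-π}^{π} (8x + 12)^2 dx = 64π^2/3 + 144 = 64π^2/3 + 144.
Parseval ⇒ Σ |c_n|^2 = 64π^2/3 + 144.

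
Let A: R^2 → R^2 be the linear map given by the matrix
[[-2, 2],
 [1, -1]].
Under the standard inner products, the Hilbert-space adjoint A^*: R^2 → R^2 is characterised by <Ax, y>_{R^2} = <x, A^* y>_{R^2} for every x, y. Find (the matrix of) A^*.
A^* = A^T =
[[-2, 1],
 [2, -1]]

For real matrices with standard dot products, the defining identity <Ax, y> = <x, A^* y> gives (Ax)^T y = x^T (A^*) y, i.e. x^T A^T y = x^T (A^*) y. Since this holds for all x, y, we must have A^* = A^T. Therefore
A^* =
[[-2, 1],
 [2, -1]].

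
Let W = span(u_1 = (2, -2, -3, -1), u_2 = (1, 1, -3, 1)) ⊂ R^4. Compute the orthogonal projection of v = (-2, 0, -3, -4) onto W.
proj_W(v) = (75/76, -93/76, -99/76, -51/76)

Set up U = [u_1 | ... | u_2] ∈ R^(4×2). The projector onto W = col(U) is P = U (U^T U)^(-1) U^T.
Compute U^T U =
  [18, 8]
  [8, 12],
and U^T v = (9, 3).
Solve U^T U · c = U^T v for the coefficients: c = (21/38, -9/76). The projection is proj_W(v) = U c.
Check: (v - proj_W(v)) · u_1 = 0  (should be 0).
Check: (v - proj_W(v)) · u_2 = 0  (should be 0).
Result: proj_W(v) = (75/76, -93/76, -99/76, -51/76).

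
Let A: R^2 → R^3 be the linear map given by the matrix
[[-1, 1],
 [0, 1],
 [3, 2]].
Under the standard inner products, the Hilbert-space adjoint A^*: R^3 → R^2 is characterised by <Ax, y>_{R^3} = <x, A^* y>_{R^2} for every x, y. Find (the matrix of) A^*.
A^* = A^T =
[[-1, 0, 3],
 [1, 1, 2]]

For real matrices with standard dot products, the defining identity <Ax, y> = <x, A^* y> gives (Ax)^T y = x^T (A^*) y, i.e. x^T A^T y = x^T (A^*) y. Since this holds for all x, y, we must have A^* = A^T. Therefore
A^* =
[[-1, 0, 3],
 [1, 1, 2]].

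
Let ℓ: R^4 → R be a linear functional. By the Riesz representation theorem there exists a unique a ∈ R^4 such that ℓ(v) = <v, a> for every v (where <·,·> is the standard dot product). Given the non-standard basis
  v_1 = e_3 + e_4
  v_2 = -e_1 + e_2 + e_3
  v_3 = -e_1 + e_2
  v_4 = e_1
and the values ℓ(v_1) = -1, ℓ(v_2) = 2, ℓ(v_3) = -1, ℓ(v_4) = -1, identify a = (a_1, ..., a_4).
a = (-1, -2, 3, -4)

Write a = (a_1, ..., a_4) in the standard basis. For each basis vector v_i, ℓ(v_i) = <v_i, a> is a linear equation in the a_j's. Collect the n equations into a matrix system V a = ℓ, where row i of V is v_i (expressed in the standard basis). Since V is invertible (lower-triangular with 1s on the diagonal, up to permutation), solve by back-substitution:
  V =
[[0, 0, 1, 1],
 [-1, 1, 1, 0],
 [-1, 1, 0, 0],
 [1, 0, 0, 0]]
  V a = (-1, 2, -1, -1)
Solving gives a = (-1, -2, 3, -4).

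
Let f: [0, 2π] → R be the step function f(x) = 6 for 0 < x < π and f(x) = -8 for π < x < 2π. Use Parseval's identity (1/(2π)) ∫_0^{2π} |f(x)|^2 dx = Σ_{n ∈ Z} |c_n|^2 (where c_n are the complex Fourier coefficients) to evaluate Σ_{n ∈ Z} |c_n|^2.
Σ |c_n|^2 = 50

Parseval equates the L^2 energy of f (normalised by 1/(2π)) with the ℓ^2 sum of its Fourier coefficients: (1/(2π)) ∫_0^{2π} |f|^2 = Σ |c_n|^2.
Compute the left side: (1/(2π)) [∫_0^π 6^2 dx + ∫_π^{2π} (-8)^2 dx] = (1/(2π)) · (36π + 64π) = (36 + 64)/2 = 50.
So Σ_{n ∈ Z} |c_n|^2 = 50.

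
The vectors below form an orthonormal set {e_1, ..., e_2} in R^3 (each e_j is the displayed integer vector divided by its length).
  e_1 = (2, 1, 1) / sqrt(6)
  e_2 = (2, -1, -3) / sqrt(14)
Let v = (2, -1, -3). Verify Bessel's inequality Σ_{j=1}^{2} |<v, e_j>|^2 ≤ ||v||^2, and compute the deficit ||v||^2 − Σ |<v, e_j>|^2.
Σ |<v, e_j>|^2 = 14; ||v||^2 = 14; deficit = 0

Write each e_j = u_j / sqrt(<u_j, u_j>) where u_j is the displayed integer vector. Then <v, e_j> = <v, u_j> / sqrt(<u_j, u_j>), so |<v, e_j>|^2 = <v, u_j>^2 / <u_j, u_j>.
Coefficients: <v, e_1> = 0/sqrt(6), <v, e_2> = 14/sqrt(14).
Square and sum: Σ |<v, e_j>|^2 = 14.
Compute ||v||^2 = v·v = 14.
Deficit = 14 − 14 = 0 ≥ 0, confirming Bessel's inequality. (The deficit equals ||v − Σ <v,e_j> e_j||^2, the squared distance from v to span{e_j}.)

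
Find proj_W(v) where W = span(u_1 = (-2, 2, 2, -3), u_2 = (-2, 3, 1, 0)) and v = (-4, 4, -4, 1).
proj_W(v) = (-154/75, 292/75, 16/75, 61/25)

Set up U = [u_1 | ... | u_2] ∈ R^(4×2). The projector onto W = col(U) is P = U (U^T U)^(-1) U^T.
Compute U^T U =
  [21, 12]
  [12, 14],
and U^T v = (5, 16).
Solve U^T U · c = U^T v for the coefficients: c = (-61/75, 46/25). The projection is proj_W(v) = U c.
Check: (v - proj_W(v)) · u_1 = 0  (should be 0).
Check: (v - proj_W(v)) · u_2 = 0  (should be 0).
Result: proj_W(v) = (-154/75, 292/75, 16/75, 61/25).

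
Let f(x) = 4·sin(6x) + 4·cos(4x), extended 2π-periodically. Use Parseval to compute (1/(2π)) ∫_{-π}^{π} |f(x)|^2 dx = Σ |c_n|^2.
Σ |c_n|^2 = 16

Expand |f|^2 and use orthogonality of {sin(nx), cos(mx)} on [-π, π]:
  ∫_{-π}^{π} sin(nx)^2 dx = π, ∫ cos(mx)^2 dx = π, and cross terms integrate to 0.
So ∫_{-π}^{π} f(x)^2 dx = 4^2 · π + 4^2 · π = (16 + 16)π.
Divide by 2π: (16 + 16)/2 = 16.
By Parseval, this equals Σ |c_n|^2.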